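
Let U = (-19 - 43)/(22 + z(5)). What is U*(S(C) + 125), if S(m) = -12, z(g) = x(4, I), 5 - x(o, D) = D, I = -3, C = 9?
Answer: -3503/15 ≈ -233.53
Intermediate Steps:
x(o, D) = 5 - D
z(g) = 8 (z(g) = 5 - 1*(-3) = 5 + 3 = 8)
U = -31/15 (U = (-19 - 43)/(22 + 8) = -62/30 = -62*1/30 = -31/15 ≈ -2.0667)
U*(S(C) + 125) = -31*(-12 + 125)/15 = -31/15*113 = -3503/15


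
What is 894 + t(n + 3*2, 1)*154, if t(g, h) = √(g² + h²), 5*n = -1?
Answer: 894 + 154*√866/5 ≈ 1800.4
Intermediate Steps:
n = -⅕ (n = (⅕)*(-1) = -⅕ ≈ -0.20000)
894 + t(n + 3*2, 1)*154 = 894 + √((-⅕ + 3*2)² + 1²)*154 = 894 + √((-⅕ + 6)² + 1)*154 = 894 + √((29/5)² + 1)*154 = 894 + √(841/25 + 1)*154 = 894 + √(866/25)*154 = 894 + (√866/5)*154 = 894 + 154*√866/5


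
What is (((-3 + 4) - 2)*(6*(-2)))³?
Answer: 1728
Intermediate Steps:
(((-3 + 4) - 2)*(6*(-2)))³ = ((1 - 2)*(-12))³ = (-1*(-12))³ = 12³ = 1728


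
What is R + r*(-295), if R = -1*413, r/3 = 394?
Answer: -349103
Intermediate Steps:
r = 1182 (r = 3*394 = 1182)
R = -413
R + r*(-295) = -413 + 1182*(-295) = -413 - 348690 = -349103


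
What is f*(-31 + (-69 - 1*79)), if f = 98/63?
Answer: -2506/9 ≈ -278.44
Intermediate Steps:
f = 14/9 (f = 98*(1/63) = 14/9 ≈ 1.5556)
f*(-31 + (-69 - 1*79)) = 14*(-31 + (-69 - 1*79))/9 = 14*(-31 + (-69 - 79))/9 = 14*(-31 - 148)/9 = (14/9)*(-179) = -2506/9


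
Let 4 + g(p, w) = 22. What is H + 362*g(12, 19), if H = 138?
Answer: 6654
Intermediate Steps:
g(p, w) = 18 (g(p, w) = -4 + 22 = 18)
H + 362*g(12, 19) = 138 + 362*18 = 138 + 6516 = 6654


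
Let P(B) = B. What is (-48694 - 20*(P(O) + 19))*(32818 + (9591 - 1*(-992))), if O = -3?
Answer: -2127256614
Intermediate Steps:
(-48694 - 20*(P(O) + 19))*(32818 + (9591 - 1*(-992))) = (-48694 - 20*(-3 + 19))*(32818 + (9591 - 1*(-992))) = (-48694 - 20*16)*(32818 + (9591 + 992)) = (-48694 - 320)*(32818 + 10583) = -49014*43401 = -2127256614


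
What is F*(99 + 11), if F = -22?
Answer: -2420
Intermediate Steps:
F*(99 + 11) = -22*(99 + 11) = -22*110 = -2420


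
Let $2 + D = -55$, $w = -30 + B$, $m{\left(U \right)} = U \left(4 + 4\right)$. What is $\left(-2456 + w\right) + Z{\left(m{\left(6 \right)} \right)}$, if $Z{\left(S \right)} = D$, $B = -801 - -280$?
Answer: $-3064$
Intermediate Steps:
$B = -521$ ($B = -801 + 280 = -521$)
$m{\left(U \right)} = 8 U$ ($m{\left(U \right)} = U 8 = 8 U$)
$w = -551$ ($w = -30 - 521 = -551$)
$D = -57$ ($D = -2 - 55 = -57$)
$Z{\left(S \right)} = -57$
$\left(-2456 + w\right) + Z{\left(m{\left(6 \right)} \right)} = \left(-2456 - 551\right) - 57 = -3007 - 57 = -3064$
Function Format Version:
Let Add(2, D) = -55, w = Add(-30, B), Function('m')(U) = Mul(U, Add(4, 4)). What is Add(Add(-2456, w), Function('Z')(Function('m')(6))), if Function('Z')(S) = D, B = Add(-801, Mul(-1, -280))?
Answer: -3064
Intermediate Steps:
B = -521 (B = Add(-801, 280) = -521)
Function('m')(U) = Mul(8, U) (Function('m')(U) = Mul(U, 8) = Mul(8, U))
w = -551 (w = Add(-30, -521) = -551)
D = -57 (D = Add(-2, -55) = -57)
Function('Z')(S) = -57
Add(Add(-2456, w), Function('Z')(Function('m')(6))) = Add(Add(-2456, -551), -57) = Add(-3007, -57) = -3064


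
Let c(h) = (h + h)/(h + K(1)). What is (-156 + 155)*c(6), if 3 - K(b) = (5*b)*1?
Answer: -3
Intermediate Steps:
K(b) = 3 - 5*b
c(h) = 2*h/(-2 + h) (c(h) = (h + h)/(h + (3 - 5*1)) = (2*h)/(h + (3 - 5)) = (2*h)/(h - 2) = (2*h)/(-2 + h) = 2*h/(-2 + h))
(-156 + 155)*c(6) = (-156 + 155)*(2*6/(-2 + 6)) = -2*6/4 = -1*3 = -3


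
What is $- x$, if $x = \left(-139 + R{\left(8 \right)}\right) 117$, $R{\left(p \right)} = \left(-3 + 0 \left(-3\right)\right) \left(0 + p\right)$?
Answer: $19071$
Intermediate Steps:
$R{\left(p \right)} = - 3 p$ ($R{\left(p \right)} = \left(-3 + 0\right) p = - 3 p$)
$x = -19071$ ($x = \left(-139 - 24\right) 117 = \left(-163\right) 117 = -19071$)
$- x = \left(-1\right) \left(-19071\right) = 19071$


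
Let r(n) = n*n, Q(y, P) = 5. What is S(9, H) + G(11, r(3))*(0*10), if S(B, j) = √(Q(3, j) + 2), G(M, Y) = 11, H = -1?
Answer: √7 ≈ 2.6458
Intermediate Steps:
r(n) = n²
S(B, j) = √7 (S(B, j) = √(5 + 2) = √7)
S(9, H) + G(11, r(3))*(0*10) = √7 + 11*(0*10) = √7 + 11*0 = √7 + 0 = √7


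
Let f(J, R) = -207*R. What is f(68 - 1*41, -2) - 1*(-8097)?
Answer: 8511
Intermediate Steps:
f(68 - 1*41, -2) - 1*(-8097) = -207*(-2) - 1*(-8097) = 414 + 8097 = 8511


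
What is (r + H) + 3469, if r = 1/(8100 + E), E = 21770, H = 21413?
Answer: 743225341/29870 ≈ 24882.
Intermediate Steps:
r = 1/29870 (r = 1/(8100 + 21770) = 1/29870 ≈ 3.3478e-5)
(r + H) + 3469 = (1/29870 + 21413) + 3469 = 639606311/29870 + 3469 = 743225341/29870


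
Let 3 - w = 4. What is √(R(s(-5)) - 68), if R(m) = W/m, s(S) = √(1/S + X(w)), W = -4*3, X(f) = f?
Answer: √(-68 + 2*I*√30) ≈ 0.66208 + 8.2728*I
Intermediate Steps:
w = -1 (w = 3 - 1*4 = 3 - 4 = -1)
W = -12
s(S) = √(-1 + 1/S) (s(S) = √(1/S - 1) = √(-1 + 1/S))
R(m) = -12/m
√(R(s(-5)) - 68) = √(-12*(-I*√5)/√(1 - 1*(-5)) - 68) = √(-12*(-I*√5/√(1 + 5)) - 68) = √(-12*(-I*√30/6) - 68) = √(-(-2)*I*√30 - 68) = √(2*I*√30 - 68) = √(-68 + 2*I*√30)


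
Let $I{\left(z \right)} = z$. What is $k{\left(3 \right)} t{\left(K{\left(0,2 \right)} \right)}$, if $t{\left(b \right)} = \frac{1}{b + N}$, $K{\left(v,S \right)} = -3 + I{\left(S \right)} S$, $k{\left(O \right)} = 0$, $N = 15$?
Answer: $0$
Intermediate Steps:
$K{\left(v,S \right)} = -3 + S^{2}$ ($K{\left(v,S \right)} = -3 + S S = -3 + S^{2}$)
$t{\left(b \right)} = \frac{1}{15 + b}$ ($t{\left(b \right)} = \frac{1}{b + 15} = \frac{1}{15 + b}$)
$k{\left(3 \right)} t{\left(K{\left(0,2 \right)} \right)} = \frac{0}{15 - \left(3 - 2^{2}\right)} = \frac{0}{15 + \left(-3 + 4\right)} = \frac{0}{15 + 1} = \frac{0}{16} = 0 \cdot \frac{1}{16} = 0$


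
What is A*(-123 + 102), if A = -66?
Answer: 1386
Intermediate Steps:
A*(-123 + 102) = -66*(-123 + 102) = -66*(-21) = 1386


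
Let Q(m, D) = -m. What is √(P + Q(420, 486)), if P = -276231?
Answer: 3*I*√30739 ≈ 525.98*I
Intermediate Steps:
√(P + Q(420, 486)) = √(-276231 - 1*420) = √(-276231 - 420) = √(-276651) = 3*I*√30739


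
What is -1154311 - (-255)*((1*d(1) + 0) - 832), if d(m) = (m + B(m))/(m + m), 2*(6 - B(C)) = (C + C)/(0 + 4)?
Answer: -10924883/8 ≈ -1.3656e+6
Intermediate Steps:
B(C) = 6 - C/4 (B(C) = 6 - (C + C)/(2*(0 + 4)) = 6 - 2*C/(2*4) = 6 - C/4)
d(m) = (6 + 3*m/4)/(2*m) (d(m) = (m + (6 - m/4))/(m + m) = (6 + 3*m/4)/((2*m)) = (6 + 3*m/4)*(1/(2*m)) = (6 + 3*m/4)/(2*m))
-1154311 - (-255)*((1*d(1) + 0) - 832) = -1154311 - (-255)*((1*(3/8 + 3/1) + 0) - 832) = -1154311 - (-255)*((1*(3/8 + 3*1) + 0) - 832) = -1154311 - (-255)*((1*(3/8 + 3) + 0) - 832) = -1154311 - (-255)*((1*(27/8) + 0) - 832) = -1154311 - (-255)*((27/8 + 0) - 832) = -1154311 - (-255)*(27/8 - 832) = -1154311 - (-255)*(-6629)/8 = -1154311 - 1*1690395/8 = -1154311 - 1690395/8 = -10924883/8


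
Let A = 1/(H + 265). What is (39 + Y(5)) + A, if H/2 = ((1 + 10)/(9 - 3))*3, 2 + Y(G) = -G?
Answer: 8833/276 ≈ 32.004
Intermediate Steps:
Y(G) = -2 - G
H = 11 (H = 2*(((1 + 10)/(9 - 3))*3) = 2*((11/6)*3) = 2*(11/2) = 11)
A = 1/276 (A = 1/(11 + 265) = 1/276 ≈ 0.0036232)
(39 + Y(5)) + A = (39 + (-2 - 1*5)) + 1/276 = (39 + (-2 - 5)) + 1/276 = (39 - 7) + 1/276 = 32 + 1/276 = 8833/276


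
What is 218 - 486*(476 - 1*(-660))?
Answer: -551878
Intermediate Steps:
218 - 486*(476 - 1*(-660)) = 218 - 486*(476 + 660) = 218 - 486*1136 = 218 - 552096 = -551878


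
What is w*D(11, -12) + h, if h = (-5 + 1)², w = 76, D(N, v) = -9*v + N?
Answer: 9060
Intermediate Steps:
D(N, v) = N - 9*v
h = 16 (h = (-4)² = 16)
w*D(11, -12) + h = 76*(11 - 9*(-12)) + 16 = 76*(11 + 108) + 16 = 76*119 + 16 = 9044 + 16 = 9060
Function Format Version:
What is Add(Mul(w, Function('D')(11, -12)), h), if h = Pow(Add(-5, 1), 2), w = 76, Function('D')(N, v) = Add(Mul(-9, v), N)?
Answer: 9060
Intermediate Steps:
Function('D')(N, v) = Add(N, Mul(-9, v))
h = 16 (h = Pow(-4, 2) = 16)
Add(Mul(w, Function('D')(11, -12)), h) = Add(Mul(76, Add(11, Mul(-9, -12))), 16) = Add(Mul(76, Add(11, 108)), 16) = Add(Mul(76, 119), 16) = Add(9044, 16) = 9060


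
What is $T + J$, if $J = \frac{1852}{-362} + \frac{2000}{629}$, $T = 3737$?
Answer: $\frac{425233259}{113849} \approx 3735.1$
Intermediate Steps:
$J = - \frac{220454}{113849}$ ($J = 1852 \left(- \frac{1}{362}\right) + 2000 \cdot \frac{1}{629} = - \frac{926}{181} + \frac{2000}{629} = - \frac{220454}{113849} \approx -1.9364$)
$T + J = 3737 - \frac{220454}{113849} = \frac{425233259}{113849}$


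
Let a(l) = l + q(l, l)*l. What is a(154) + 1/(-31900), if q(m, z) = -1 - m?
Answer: -756540401/31900 ≈ -23716.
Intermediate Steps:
a(l) = l + l*(-1 - l) (a(l) = l + (-1 - l)*l = l + l*(-1 - l))
a(154) + 1/(-31900) = -1*154**2 + 1/(-31900) = -1*23716 - 1/31900 = -23716 - 1/31900 = -756540401/31900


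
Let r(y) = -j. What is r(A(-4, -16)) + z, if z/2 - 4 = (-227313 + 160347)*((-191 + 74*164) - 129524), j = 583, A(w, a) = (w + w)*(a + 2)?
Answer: 15747590053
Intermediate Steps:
A(w, a) = 2*w*(2 + a) (A(w, a) = (2*w)*(2 + a) = 2*w*(2 + a))
r(y) = -583 (r(y) = -1*583 = -583)
z = 15747590636 (z = 8 + 2*((-227313 + 160347)*((-191 + 74*164) - 129524)) = 8 + 2*(-66966*((-191 + 12136) - 129524)) = 8 + 2*(-66966*(11945 - 129524)) = 8 + 2*(-66966*(-117579)) = 8 + 2*7873795314 = 8 + 15747590628 = 15747590636)
r(A(-4, -16)) + z = -583 + 15747590636 = 15747590053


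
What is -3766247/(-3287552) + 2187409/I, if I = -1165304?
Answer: -50042823905/68410669568 ≈ -0.73151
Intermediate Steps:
-3766247/(-3287552) + 2187409/I = -3766247/(-3287552) + 2187409/(-1165304) = -3766247*(-1/3287552) + 2187409*(-1/1165304) = 3766247/3287552 - 312487/166472 = -50042823905/68410669568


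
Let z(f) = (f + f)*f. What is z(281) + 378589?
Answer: 536511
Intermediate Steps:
z(f) = 2*f**2 (z(f) = (2*f)*f = 2*f**2)
z(281) + 378589 = 2*281**2 + 378589 = 2*78961 + 378589 = 157922 + 378589 = 536511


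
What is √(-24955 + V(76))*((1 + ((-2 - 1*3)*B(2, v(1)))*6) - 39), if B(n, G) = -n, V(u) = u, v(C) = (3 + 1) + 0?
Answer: 22*I*√24879 ≈ 3470.1*I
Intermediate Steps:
v(C) = 4 (v(C) = 4 + 0 = 4)
√(-24955 + V(76))*((1 + ((-2 - 1*3)*B(2, v(1)))*6) - 39) = √(-24955 + 76)*((1 + ((-2 - 1*3)*(-1*2))*6) - 39) = √(-24879)*((1 + ((-2 - 3)*(-2))*6) - 39) = (I*√24879)*((1 - 5*(-2)*6) - 39) = (I*√24879)*((1 + 10*6) - 39) = (I*√24879)*((1 + 60) - 39) = (I*√24879)*(61 - 39) = (I*√24879)*22 = 22*I*√24879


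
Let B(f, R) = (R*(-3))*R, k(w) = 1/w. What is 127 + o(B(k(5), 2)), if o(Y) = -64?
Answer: 63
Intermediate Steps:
B(f, R) = -3*R² (B(f, R) = (-3*R)*R = -3*R²)
127 + o(B(k(5), 2)) = 127 - 64 = 63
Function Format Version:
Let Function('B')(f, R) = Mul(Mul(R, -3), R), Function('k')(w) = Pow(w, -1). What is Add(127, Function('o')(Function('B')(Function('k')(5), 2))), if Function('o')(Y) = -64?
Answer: 63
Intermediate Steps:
Function('B')(f, R) = Mul(-3, Pow(R, 2)) (Function('B')(f, R) = Mul(Mul(-3, R), R) = Mul(-3, Pow(R, 2)))
Add(127, Function('o')(Function('B')(Function('k')(5), 2))) = Add(127, -64) = 63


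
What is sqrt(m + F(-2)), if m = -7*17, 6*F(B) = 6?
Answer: I*sqrt(118) ≈ 10.863*I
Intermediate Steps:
F(B) = 1 (F(B) = (1/6)*6 = 1)
m = -119
sqrt(m + F(-2)) = sqrt(-119 + 1) = sqrt(-118) = I*sqrt(118)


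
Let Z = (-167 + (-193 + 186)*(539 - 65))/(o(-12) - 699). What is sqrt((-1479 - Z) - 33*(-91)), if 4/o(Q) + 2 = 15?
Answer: sqrt(125319849521)/9083 ≈ 38.974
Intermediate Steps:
o(Q) = 4/13 (o(Q) = 4/(-2 + 15) = 4/13)
Z = 45305/9083 (Z = (-167 + (-193 + 186)*(539 - 65))/(4/13 - 699) = (-167 - 7*474)/(-9083/13) = (-167 - 3318)*(-13/9083) = -3485*(-13/9083) = 45305/9083 ≈ 4.9879)
sqrt((-1479 - Z) - 33*(-91)) = sqrt((-1479 - 1*45305/9083) - 33*(-91)) = sqrt((-1479 - 45305/9083) + 3003) = sqrt(-13479062/9083 + 3003) = sqrt(13797187/9083) = sqrt(125319849521)/9083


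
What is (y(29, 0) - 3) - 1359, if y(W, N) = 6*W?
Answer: -1188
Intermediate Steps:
(y(29, 0) - 3) - 1359 = (6*29 - 3) - 1359 = (174 - 3) - 1359 = 171 - 1359 = -1188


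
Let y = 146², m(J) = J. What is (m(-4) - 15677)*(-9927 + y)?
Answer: -178590909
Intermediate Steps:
y = 21316
(m(-4) - 15677)*(-9927 + y) = (-4 - 15677)*(-9927 + 21316) = -15681*11389 = -178590909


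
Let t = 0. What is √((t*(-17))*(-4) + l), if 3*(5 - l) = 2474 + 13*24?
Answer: I*√8313/3 ≈ 30.392*I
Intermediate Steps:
l = -2771/3 (l = 5 - (2474 + 13*24)/3 = 5 - (2474 + 312)/3 = 5 - ⅓*2786 = 5 - 2786/3 = -2771/3 ≈ -923.67)
√((t*(-17))*(-4) + l) = √((0*(-17))*(-4) - 2771/3) = √(0*(-4) - 2771/3) = √(0 - 2771/3) = √(-2771/3) = I*√8313/3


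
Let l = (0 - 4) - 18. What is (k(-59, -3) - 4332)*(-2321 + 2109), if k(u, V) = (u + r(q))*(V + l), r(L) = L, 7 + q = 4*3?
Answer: 632184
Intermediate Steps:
q = 5 (q = -7 + 4*3 = -7 + 12 = 5)
l = -22 (l = -4 - 18 = -22)
k(u, V) = (-22 + V)*(5 + u) (k(u, V) = (u + 5)*(V - 22) = (5 + u)*(-22 + V) = (-22 + V)*(5 + u))
(k(-59, -3) - 4332)*(-2321 + 2109) = ((-110 - 22*(-59) + 5*(-3) - 3*(-59)) - 4332)*(-2321 + 2109) = ((-110 + 1298 - 15 + 177) - 4332)*(-212) = (1350 - 4332)*(-212) = -2982*(-212) = 632184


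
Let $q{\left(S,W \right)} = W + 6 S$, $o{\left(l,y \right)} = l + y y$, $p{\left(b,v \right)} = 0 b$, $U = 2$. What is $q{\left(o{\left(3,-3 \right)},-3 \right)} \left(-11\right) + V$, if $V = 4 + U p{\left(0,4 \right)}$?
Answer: $-755$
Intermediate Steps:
$p{\left(b,v \right)} = 0$
$o{\left(l,y \right)} = l + y^{2}$
$V = 4$ ($V = 4 + 2 \cdot 0 = 4 + 0 = 4$)
$q{\left(o{\left(3,-3 \right)},-3 \right)} \left(-11\right) + V = \left(-3 + 6 \left(3 + \left(-3\right)^{2}\right)\right) \left(-11\right) + 4 = \left(-3 + 6 \left(3 + 9\right)\right) \left(-11\right) + 4 = \left(-3 + 6 \cdot 12\right) \left(-11\right) + 4 = \left(-3 + 72\right) \left(-11\right) + 4 = 69 \left(-11\right) + 4 = -759 + 4 = -755$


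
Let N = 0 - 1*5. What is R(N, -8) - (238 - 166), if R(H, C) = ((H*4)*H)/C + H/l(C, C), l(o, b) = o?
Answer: -671/8 ≈ -83.875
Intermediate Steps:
N = -5 (N = 0 - 5 = -5)
R(H, C) = H/C + 4*H**2/C (R(H, C) = ((H*4)*H)/C + H/C = ((4*H)*H)/C + H/C = (4*H**2)/C + H/C = 4*H**2/C + H/C = H/C + 4*H**2/C)
R(N, -8) - (238 - 166) = -5*(1 + 4*(-5))/(-8) - (238 - 166) = -5*(-1/8)*(1 - 20) - 1*72 = -5*(-1/8)*(-19) - 72 = -95/8 - 72 = -671/8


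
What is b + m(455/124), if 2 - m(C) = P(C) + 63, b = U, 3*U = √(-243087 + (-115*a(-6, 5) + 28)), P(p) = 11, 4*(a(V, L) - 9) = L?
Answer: -72 + I*√976951/6 ≈ -72.0 + 164.73*I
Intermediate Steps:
a(V, L) = 9 + L/4
U = I*√976951/6 (U = √(-243087 + (-115*(9 + (¼)*5) + 28))/3 = √(-243087 + (-115*(9 + 5/4) + 28))/3 = √(-243087 + (-115*41/4 + 28))/3 = √(-243087 + (-4715/4 + 28))/3 = √(-243087 - 4603/4)/3 = √(-976951/4)/3 = (I*√976951/2)/3 = I*√976951/6 ≈ 164.73*I)
b = I*√976951/6 ≈ 164.73*I
m(C) = -72 (m(C) = 2 - (11 + 63) = 2 - 1*74 = 2 - 74 = -72)
b + m(455/124) = I*√976951/6 - 72 = -72 + I*√976951/6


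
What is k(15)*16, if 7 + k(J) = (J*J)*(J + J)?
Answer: 107888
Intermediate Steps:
k(J) = -7 + 2*J³ (k(J) = -7 + (J*J)*(J + J) = -7 + J²*(2*J) = -7 + 2*J³)
k(15)*16 = (-7 + 2*15³)*16 = (-7 + 2*3375)*16 = (-7 + 6750)*16 = 6743*16 = 107888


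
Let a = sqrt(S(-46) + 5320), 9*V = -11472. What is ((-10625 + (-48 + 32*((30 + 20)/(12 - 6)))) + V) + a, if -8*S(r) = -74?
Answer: -11681 + sqrt(21317)/2 ≈ -11608.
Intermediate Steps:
V = -3824/3 (V = (1/9)*(-11472) = -3824/3 ≈ -1274.7)
S(r) = 37/4 (S(r) = -1/8*(-74) = 37/4)
a = sqrt(21317)/2 (a = sqrt(37/4 + 5320) = sqrt(21317/4) = sqrt(21317)/2 ≈ 73.002)
((-10625 + (-48 + 32*((30 + 20)/(12 - 6)))) + V) + a = ((-10625 + (-48 + 32*((30 + 20)/(12 - 6)))) - 3824/3) + sqrt(21317)/2 = ((-10625 + (-48 + 32*(50/6))) - 3824/3) + sqrt(21317)/2 = ((-10625 + (-48 + 32*(50*(1/6)))) - 3824/3) + sqrt(21317)/2 = ((-10625 + (-48 + 32*(25/3))) - 3824/3) + sqrt(21317)/2 = ((-10625 + (-48 + 800/3)) - 3824/3) + sqrt(21317)/2 = ((-10625 + 656/3) - 3824/3) + sqrt(21317)/2 = (-31219/3 - 3824/3) + sqrt(21317)/2 = -11681 + sqrt(21317)/2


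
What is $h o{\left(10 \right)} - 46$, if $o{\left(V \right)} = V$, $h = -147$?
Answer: $-1516$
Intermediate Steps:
$h o{\left(10 \right)} - 46 = \left(-147\right) 10 - 46 = -1470 - 46 = -1516$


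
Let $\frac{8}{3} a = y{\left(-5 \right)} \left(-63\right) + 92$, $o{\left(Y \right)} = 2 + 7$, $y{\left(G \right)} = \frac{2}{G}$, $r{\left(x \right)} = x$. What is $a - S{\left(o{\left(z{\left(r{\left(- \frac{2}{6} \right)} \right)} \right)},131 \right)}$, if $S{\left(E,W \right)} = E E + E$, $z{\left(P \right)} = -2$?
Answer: $- \frac{921}{20} \approx -46.05$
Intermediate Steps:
$o{\left(Y \right)} = 9$
$a = \frac{879}{20}$ ($a = \frac{3 \left(\frac{2}{-5} \left(-63\right) + 92\right)}{8} = \frac{3 \left(2 \left(- \frac{1}{5}\right) \left(-63\right) + 92\right)}{8} = \frac{3 \left(\left(- \frac{2}{5}\right) \left(-63\right) + 92\right)}{8} = \frac{3 \left(\frac{126}{5} + 92\right)}{8} = \frac{3}{8} \cdot \frac{586}{5} = \frac{879}{20} \approx 43.95$)
$S{\left(E,W \right)} = E + E^{2}$ ($S{\left(E,W \right)} = E^{2} + E = E + E^{2}$)
$a - S{\left(o{\left(z{\left(r{\left(- \frac{2}{6} \right)} \right)} \right)},131 \right)} = \frac{879}{20} - 9 \left(1 + 9\right) = \frac{879}{20} - 9 \cdot 10 = \frac{879}{20} - 90 = - \frac{921}{20}$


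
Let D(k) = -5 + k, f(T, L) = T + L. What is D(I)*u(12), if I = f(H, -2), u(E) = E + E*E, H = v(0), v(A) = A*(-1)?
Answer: -1092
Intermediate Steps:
v(A) = -A
H = 0 (H = -1*0 = 0)
f(T, L) = L + T
u(E) = E + E**2
I = -2 (I = -2 + 0 = -2)
D(I)*u(12) = (-5 - 2)*(12*(1 + 12)) = -84*13 = -7*156 = -1092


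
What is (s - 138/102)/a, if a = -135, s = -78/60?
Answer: 451/22950 ≈ 0.019651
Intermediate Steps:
s = -13/10 (s = -78*1/60 = -13/10 ≈ -1.3000)
(s - 138/102)/a = (-13/10 - 138/102)/(-135) = (-13/10 - 138*1/102)*(-1/135) = (-13/10 - 23/17)*(-1/135) = -451/170*(-1/135) = 451/22950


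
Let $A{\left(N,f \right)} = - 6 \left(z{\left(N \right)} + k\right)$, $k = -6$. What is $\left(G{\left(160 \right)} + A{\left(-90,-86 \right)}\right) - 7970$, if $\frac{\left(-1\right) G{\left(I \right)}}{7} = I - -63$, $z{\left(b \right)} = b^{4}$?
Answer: $-393669495$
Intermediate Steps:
$G{\left(I \right)} = -441 - 7 I$ ($G{\left(I \right)} = - 7 \left(I - -63\right) = - 7 \left(I + 63\right) = - 7 \left(63 + I\right) = -441 - 7 I$)
$A{\left(N,f \right)} = 36 - 6 N^{4}$ ($A{\left(N,f \right)} = - 6 \left(N^{4} - 6\right) = - 6 \left(-6 + N^{4}\right) = 36 - 6 N^{4}$)
$\left(G{\left(160 \right)} + A{\left(-90,-86 \right)}\right) - 7970 = \left(\left(-441 - 1120\right) + \left(36 - 6 \left(-90\right)^{4}\right)\right) - 7970 = \left(\left(-441 - 1120\right) + \left(36 - 393660000\right)\right) - 7970 = \left(-1561 + \left(36 - 393660000\right)\right) - 7970 = \left(-1561 - 393659964\right) - 7970 = -393661525 - 7970 = -393669495$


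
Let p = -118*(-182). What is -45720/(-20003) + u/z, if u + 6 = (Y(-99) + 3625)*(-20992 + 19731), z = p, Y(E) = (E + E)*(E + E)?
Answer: -1079327639405/429584428 ≈ -2512.5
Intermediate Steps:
p = 21476
Y(E) = 4*E² (Y(E) = (2*E)*(2*E) = 4*E²)
z = 21476
u = -54007375 (u = -6 + (4*(-99)² + 3625)*(-20992 + 19731) = -6 + (4*9801 + 3625)*(-1261) = -6 + (39204 + 3625)*(-1261) = -6 + 42829*(-1261) = -6 - 54007369 = -54007375)
-45720/(-20003) + u/z = -45720/(-20003) - 54007375/21476 = -45720*(-1/20003) - 54007375*1/21476 = 45720/20003 - 54007375/21476 = -1079327639405/429584428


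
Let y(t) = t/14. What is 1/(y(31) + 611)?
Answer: 14/8585 ≈ 0.0016308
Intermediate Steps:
y(t) = t/14 (y(t) = t*(1/14) = t/14)
1/(y(31) + 611) = 1/((1/14)*31 + 611) = 1/(31/14 + 611) = 1/(8585/14) = 14/8585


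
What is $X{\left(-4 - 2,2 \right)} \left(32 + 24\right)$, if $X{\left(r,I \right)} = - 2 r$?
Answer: $672$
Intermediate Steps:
$X{\left(-4 - 2,2 \right)} \left(32 + 24\right) = - 2 \left(-4 - 2\right) \left(32 + 24\right) = \left(-2\right) \left(-6\right) 56 = 12 \cdot 56 = 672$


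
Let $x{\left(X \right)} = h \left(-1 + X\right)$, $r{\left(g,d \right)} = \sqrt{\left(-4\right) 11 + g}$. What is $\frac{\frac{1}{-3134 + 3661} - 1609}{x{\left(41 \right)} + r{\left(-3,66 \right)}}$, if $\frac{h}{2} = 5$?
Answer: $- \frac{339176800}{84344769} + \frac{847942 i \sqrt{47}}{84344769} \approx -4.0213 + 0.068922 i$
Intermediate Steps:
$h = 10$ ($h = 2 \cdot 5 = 10$)
$r{\left(g,d \right)} = \sqrt{-44 + g}$
$x{\left(X \right)} = -10 + 10 X$ ($x{\left(X \right)} = 10 \left(-1 + X\right) = -10 + 10 X$)
$\frac{\frac{1}{-3134 + 3661} - 1609}{x{\left(41 \right)} + r{\left(-3,66 \right)}} = \frac{\frac{1}{-3134 + 3661} - 1609}{\left(-10 + 10 \cdot 41\right) + \sqrt{-44 - 3}} = \frac{\frac{1}{527} - 1609}{\left(-10 + 410\right) + \sqrt{-47}} = \frac{\frac{1}{527} - 1609}{400 + i \sqrt{47}} = - \frac{847942}{527 \left(400 + i \sqrt{47}\right)}$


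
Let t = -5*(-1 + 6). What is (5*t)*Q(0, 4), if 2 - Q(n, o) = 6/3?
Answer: 0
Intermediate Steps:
t = -25 (t = -5*5 = -25)
Q(n, o) = 0 (Q(n, o) = 2 - 6/3 = 2 - 1*2 = 2 - 2 = 0)
(5*t)*Q(0, 4) = (5*(-25))*0 = -125*0 = 0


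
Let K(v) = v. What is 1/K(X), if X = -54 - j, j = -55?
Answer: 1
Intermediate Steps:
X = 1 (X = -54 - 1*(-55) = -54 + 55 = 1)
1/K(X) = 1/1 = 1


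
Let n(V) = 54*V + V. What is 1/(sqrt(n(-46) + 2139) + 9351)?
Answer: 9351/87441592 - I*sqrt(391)/87441592 ≈ 0.00010694 - 2.2614e-7*I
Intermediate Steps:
n(V) = 55*V
1/(sqrt(n(-46) + 2139) + 9351) = 1/(sqrt(55*(-46) + 2139) + 9351) = 1/(sqrt(-2530 + 2139) + 9351) = 1/(sqrt(-391) + 9351) = 1/(I*sqrt(391) + 9351) = 1/(9351 + I*sqrt(391))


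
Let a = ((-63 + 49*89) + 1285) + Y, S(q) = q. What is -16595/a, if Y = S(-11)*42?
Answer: -16595/5121 ≈ -3.2406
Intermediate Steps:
Y = -462 (Y = -11*42 = -462)
a = 5121 (a = ((-63 + 49*89) + 1285) - 462 = ((-63 + 4361) + 1285) - 462 = (4298 + 1285) - 462 = 5583 - 462 = 5121)
-16595/a = -16595/5121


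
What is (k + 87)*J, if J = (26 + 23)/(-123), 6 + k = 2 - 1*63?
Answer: -980/123 ≈ -7.9675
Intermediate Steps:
k = -67 (k = -6 + (2 - 1*63) = -6 + (2 - 63) = -6 - 61 = -67)
J = -49/123 (J = 49*(-1/123) = -49/123 ≈ -0.39837)
(k + 87)*J = (-67 + 87)*(-49/123) = 20*(-49/123) = -980/123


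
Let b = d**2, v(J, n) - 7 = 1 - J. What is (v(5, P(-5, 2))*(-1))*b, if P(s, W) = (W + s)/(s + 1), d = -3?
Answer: -27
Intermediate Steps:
P(s, W) = (W + s)/(1 + s)
v(J, n) = 8 - J (v(J, n) = 7 + (1 - J) = 8 - J)
b = 9 (b = (-3)**2 = 9)
(v(5, P(-5, 2))*(-1))*b = ((8 - 1*5)*(-1))*9 = ((8 - 5)*(-1))*9 = (3*(-1))*9 = -3*9 = -27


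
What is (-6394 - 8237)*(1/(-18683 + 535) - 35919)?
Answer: 9537334588203/18148 ≈ 5.2553e+8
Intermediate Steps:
(-6394 - 8237)*(1/(-18683 + 535) - 35919) = -14631*(1/(-18148) - 35919) = -14631*(-1/18148 - 35919) = -14631*(-651858013/18148) = 9537334588203/18148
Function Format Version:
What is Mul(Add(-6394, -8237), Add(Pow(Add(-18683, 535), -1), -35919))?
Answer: Rational(9537334588203, 18148) ≈ 5.2553e+8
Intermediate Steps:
Mul(Add(-6394, -8237), Add(Pow(Add(-18683, 535), -1), -35919)) = Mul(-14631, Add(Pow(-18148, -1), -35919)) = Mul(-14631, Add(Rational(-1, 18148), -35919)) = Mul(-14631, Rational(-651858013, 18148)) = Rational(9537334588203, 18148)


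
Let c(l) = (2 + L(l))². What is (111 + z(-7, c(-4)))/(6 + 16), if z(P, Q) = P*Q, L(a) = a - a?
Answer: 83/22 ≈ 3.7727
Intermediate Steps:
L(a) = 0
c(l) = 4 (c(l) = (2 + 0)² = 2² = 4)
(111 + z(-7, c(-4)))/(6 + 16) = (111 - 7*4)/(6 + 16) = (111 - 28)/22 = (1/22)*83 = 83/22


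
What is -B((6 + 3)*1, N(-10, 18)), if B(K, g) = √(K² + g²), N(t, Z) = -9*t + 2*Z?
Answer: -9*√197 ≈ -126.32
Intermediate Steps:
-B((6 + 3)*1, N(-10, 18)) = -√(((6 + 3)*1)² + (-9*(-10) + 2*18)²) = -√((9*1)² + (90 + 36)²) = -√(9² + 126²) = -√(81 + 15876) = -√15957 = -9*√197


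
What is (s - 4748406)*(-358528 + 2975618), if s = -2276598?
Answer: -18385067718360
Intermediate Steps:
(s - 4748406)*(-358528 + 2975618) = (-2276598 - 4748406)*(-358528 + 2975618) = -7025004*2617090 = -18385067718360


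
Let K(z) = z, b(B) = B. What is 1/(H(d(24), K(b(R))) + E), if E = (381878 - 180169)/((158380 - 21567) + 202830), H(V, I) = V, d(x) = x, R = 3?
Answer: 339643/8353141 ≈ 0.040661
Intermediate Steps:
E = 201709/339643 (E = 201709/(136813 + 202830) = 201709/339643 ≈ 0.59389)
1/(H(d(24), K(b(R))) + E) = 1/(24 + 201709/339643) = 1/(8353141/339643) = 339643/8353141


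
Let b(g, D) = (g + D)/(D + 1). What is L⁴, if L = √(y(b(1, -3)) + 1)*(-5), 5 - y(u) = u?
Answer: 15625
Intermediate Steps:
b(g, D) = (D + g)/(1 + D)
y(u) = 5 - u
L = -5*√5 (L = √((5 - (-3 + 1)/(1 - 3)) + 1)*(-5) = √((5 - (-2)/(-2)) + 1)*(-5) = √((5 - (-1)*(-2)/2) + 1)*(-5) = √((5 - 1*1) + 1)*(-5) = √((5 - 1) + 1)*(-5) = √(4 + 1)*(-5) = √5*(-5) = -5*√5 ≈ -11.180)
L⁴ = (-5*√5)⁴ = 15625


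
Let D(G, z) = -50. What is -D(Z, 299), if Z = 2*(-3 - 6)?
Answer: 50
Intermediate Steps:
Z = -18 (Z = 2*(-9) = -18)
-D(Z, 299) = -1*(-50) = 50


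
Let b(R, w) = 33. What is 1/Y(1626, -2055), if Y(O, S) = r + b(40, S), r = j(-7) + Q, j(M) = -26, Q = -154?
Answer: -1/147 ≈ -0.0068027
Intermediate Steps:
r = -180 (r = -26 - 154 = -180)
Y(O, S) = -147 (Y(O, S) = -180 + 33 = -147)
1/Y(1626, -2055) = 1/(-147) = -1/147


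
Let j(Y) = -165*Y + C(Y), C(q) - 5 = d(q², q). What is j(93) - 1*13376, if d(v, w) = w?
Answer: -28623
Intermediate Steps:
C(q) = 5 + q
j(Y) = 5 - 164*Y (j(Y) = -165*Y + (5 + Y) = 5 - 164*Y)
j(93) - 1*13376 = (5 - 164*93) - 1*13376 = (5 - 15252) - 13376 = -15247 - 13376 = -28623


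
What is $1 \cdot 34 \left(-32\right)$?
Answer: $-1088$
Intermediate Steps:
$1 \cdot 34 \left(-32\right) = 34 \left(-32\right) = -1088$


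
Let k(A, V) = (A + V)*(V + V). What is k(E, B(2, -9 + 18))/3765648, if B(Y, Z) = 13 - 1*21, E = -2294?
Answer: 2302/235353 ≈ 0.0097810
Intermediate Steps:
B(Y, Z) = -8 (B(Y, Z) = 13 - 21 = -8)
k(A, V) = 2*V*(A + V) (k(A, V) = (A + V)*(2*V) = 2*V*(A + V))
k(E, B(2, -9 + 18))/3765648 = (2*(-8)*(-2294 - 8))/3765648 = (2*(-8)*(-2302))*(1/3765648) = 36832*(1/3765648) = 2302/235353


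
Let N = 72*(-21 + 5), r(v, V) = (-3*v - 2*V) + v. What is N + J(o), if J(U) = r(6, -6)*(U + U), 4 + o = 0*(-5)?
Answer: -1152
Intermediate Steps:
r(v, V) = -2*V - 2*v
o = -4 (o = -4 + 0*(-5) = -4 + 0 = -4)
J(U) = 0 (J(U) = (-2*(-6) - 2*6)*(U + U) = (12 - 12)*(2*U) = 0*(2*U) = 0)
N = -1152 (N = 72*(-16) = -1152)
N + J(o) = -1152 + 0 = -1152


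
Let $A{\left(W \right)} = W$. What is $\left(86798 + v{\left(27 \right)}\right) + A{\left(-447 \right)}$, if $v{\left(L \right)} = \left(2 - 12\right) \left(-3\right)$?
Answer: $86381$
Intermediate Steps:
$v{\left(L \right)} = 30$ ($v{\left(L \right)} = \left(-10\right) \left(-3\right) = 30$)
$\left(86798 + v{\left(27 \right)}\right) + A{\left(-447 \right)} = \left(86798 + 30\right) - 447 = 86828 - 447 = 86381$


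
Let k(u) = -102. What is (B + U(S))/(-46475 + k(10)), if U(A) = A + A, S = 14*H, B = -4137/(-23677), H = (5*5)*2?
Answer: -33151937/1102803629 ≈ -0.030062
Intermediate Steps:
H = 50 (H = 25*2 = 50)
B = 4137/23677 (B = -4137*(-1/23677) = 4137/23677 ≈ 0.17473)
S = 700 (S = 14*50 = 700)
U(A) = 2*A
(B + U(S))/(-46475 + k(10)) = (4137/23677 + 2*700)/(-46475 - 102) = (4137/23677 + 1400)/(-46577) = (33151937/23677)*(-1/46577) = -33151937/1102803629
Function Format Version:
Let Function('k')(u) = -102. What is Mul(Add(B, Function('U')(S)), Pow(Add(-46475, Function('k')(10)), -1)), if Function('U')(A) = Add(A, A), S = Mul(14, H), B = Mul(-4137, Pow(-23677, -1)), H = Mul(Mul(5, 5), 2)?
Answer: Rational(-33151937, 1102803629) ≈ -0.030062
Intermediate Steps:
H = 50 (H = Mul(25, 2) = 50)
B = Rational(4137, 23677) (B = Mul(-4137, Rational(-1, 23677)) = Rational(4137, 23677) ≈ 0.17473)
S = 700 (S = Mul(14, 50) = 700)
Function('U')(A) = Mul(2, A)
Mul(Add(B, Function('U')(S)), Pow(Add(-46475, Function('k')(10)), -1)) = Mul(Add(Rational(4137, 23677), Mul(2, 700)), Pow(Add(-46475, -102), -1)) = Mul(Add(Rational(4137, 23677), 1400), Pow(-46577, -1)) = Mul(Rational(33151937, 23677), Rational(-1, 46577)) = Rational(-33151937, 1102803629)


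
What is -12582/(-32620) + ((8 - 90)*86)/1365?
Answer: -13051/2730 ≈ -4.7806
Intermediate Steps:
-12582/(-32620) + ((8 - 90)*86)/1365 = -12582*(-1/32620) - 82*86*(1/1365) = 27/70 - 7052*1/1365 = 27/70 - 7052/1365 = -13051/2730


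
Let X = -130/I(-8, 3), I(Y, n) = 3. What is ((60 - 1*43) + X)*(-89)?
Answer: 7031/3 ≈ 2343.7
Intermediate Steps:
X = -130/3 ≈ -43.333
((60 - 1*43) + X)*(-89) = ((60 - 1*43) - 130/3)*(-89) = ((60 - 43) - 130/3)*(-89) = (17 - 130/3)*(-89) = -79/3*(-89) = 7031/3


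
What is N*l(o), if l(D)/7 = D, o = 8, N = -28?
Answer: -1568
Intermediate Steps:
l(D) = 7*D
N*l(o) = -196*8 = -28*56 = -1568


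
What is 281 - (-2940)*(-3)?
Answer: -8539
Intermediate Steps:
281 - (-2940)*(-3) = 281 - 49*180 = 281 - 8820 = -8539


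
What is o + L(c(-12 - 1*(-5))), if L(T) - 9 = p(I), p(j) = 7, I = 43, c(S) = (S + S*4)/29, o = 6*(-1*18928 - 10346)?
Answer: -175628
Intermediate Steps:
o = -175644 (o = 6*(-18928 - 10346) = 6*(-29274) = -175644)
c(S) = 5*S/29 (c(S) = (S + 4*S)*(1/29) = (5*S)*(1/29) = 5*S/29)
L(T) = 16 (L(T) = 9 + 7 = 16)
o + L(c(-12 - 1*(-5))) = -175644 + 16 = -175628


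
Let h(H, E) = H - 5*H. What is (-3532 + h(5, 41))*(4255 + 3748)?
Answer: -28426656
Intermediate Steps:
h(H, E) = -4*H
(-3532 + h(5, 41))*(4255 + 3748) = (-3532 - 4*5)*(4255 + 3748) = (-3532 - 20)*8003 = -3552*8003 = -28426656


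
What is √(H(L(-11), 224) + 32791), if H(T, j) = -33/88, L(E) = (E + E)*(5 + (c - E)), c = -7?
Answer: 5*√20986/4 ≈ 181.08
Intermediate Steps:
L(E) = 2*E*(-2 - E) (L(E) = (E + E)*(5 + (-7 - E)) = (2*E)*(-2 - E) = 2*E*(-2 - E))
H(T, j) = -3/8 (H(T, j) = -33*1/88 = -3/8)
√(H(L(-11), 224) + 32791) = √(-3/8 + 32791) = √(262325/8) = 5*√20986/4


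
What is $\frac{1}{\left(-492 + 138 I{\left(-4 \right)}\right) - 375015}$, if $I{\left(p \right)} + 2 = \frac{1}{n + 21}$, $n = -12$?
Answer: $- \frac{3}{1127303} \approx -2.6612 \cdot 10^{-6}$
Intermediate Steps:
$I{\left(p \right)} = - \frac{17}{9}$ ($I{\left(p \right)} = -2 + \frac{1}{-12 + 21} = -2 + \frac{1}{9} = - \frac{17}{9}$)
$\frac{1}{\left(-492 + 138 I{\left(-4 \right)}\right) - 375015} = \frac{1}{\left(-492 + 138 \left(- \frac{17}{9}\right)\right) - 375015} = \frac{1}{\left(-492 - \frac{782}{3}\right) - 375015} = \frac{1}{- \frac{2258}{3} - 375015} = \frac{1}{- \frac{1127303}{3}} = - \frac{3}{1127303}$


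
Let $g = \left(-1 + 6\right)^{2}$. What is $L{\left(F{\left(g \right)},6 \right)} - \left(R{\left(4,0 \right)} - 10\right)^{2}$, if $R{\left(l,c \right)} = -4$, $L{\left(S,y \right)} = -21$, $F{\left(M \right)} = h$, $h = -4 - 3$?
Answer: $-217$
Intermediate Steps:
$h = -7$
$g = 25$ ($g = 5^{2} = 25$)
$F{\left(M \right)} = -7$
$L{\left(F{\left(g \right)},6 \right)} - \left(R{\left(4,0 \right)} - 10\right)^{2} = -21 - \left(-4 - 10\right)^{2} = -21 - \left(-14\right)^{2} = -21 - 196 = -217$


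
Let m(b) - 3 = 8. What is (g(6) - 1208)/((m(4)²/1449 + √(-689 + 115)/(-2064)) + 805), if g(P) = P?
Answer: -480871511309661696/322081299731113175 - 289386606096*I*√574/322081299731113175 ≈ -1.493 - 2.1526e-5*I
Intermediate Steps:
m(b) = 11 (m(b) = 3 + 8 = 11)
(g(6) - 1208)/((m(4)²/1449 + √(-689 + 115)/(-2064)) + 805) = (6 - 1208)/((11²/1449 + √(-689 + 115)/(-2064)) + 805) = -1202/((121*(1/1449) + √(-574)*(-1/2064)) + 805) = -1202/((121/1449 + (I*√574)*(-1/2064)) + 805) = -1202/((121/1449 - I*√574/2064) + 805) = -1202/(1166566/1449 - I*√574/2064)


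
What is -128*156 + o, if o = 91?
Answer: -19877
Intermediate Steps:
-128*156 + o = -128*156 + 91 = -19968 + 91 = -19877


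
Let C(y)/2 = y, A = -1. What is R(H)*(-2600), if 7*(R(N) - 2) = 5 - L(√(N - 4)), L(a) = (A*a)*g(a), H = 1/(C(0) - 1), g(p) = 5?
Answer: -49400/7 - 13000*I*√5/7 ≈ -7057.1 - 4152.7*I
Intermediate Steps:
C(y) = 2*y
H = -1 (H = 1/(2*0 - 1) = 1/(0 - 1) = 1/(-1) = -1)
L(a) = -5*a (L(a) = -a*5 = -5*a)
R(N) = 19/7 + 5*√(-4 + N)/7 (R(N) = 2 + (5 - (-5)*√(N - 4))/7 = 2 + (5 - (-5)*√(-4 + N))/7 = 2 + (5 + 5*√(-4 + N))/7 = 2 + (5/7 + 5*√(-4 + N)/7) = 19/7 + 5*√(-4 + N)/7)
R(H)*(-2600) = (19/7 + 5*√(-4 - 1)/7)*(-2600) = (19/7 + 5*√(-5)/7)*(-2600) = (19/7 + 5*(I*√5)/7)*(-2600) = (19/7 + 5*I*√5/7)*(-2600) = -49400/7 - 13000*I*√5/7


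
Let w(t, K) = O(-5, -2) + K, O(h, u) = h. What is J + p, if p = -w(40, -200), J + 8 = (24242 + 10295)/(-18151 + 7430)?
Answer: 2077500/10721 ≈ 193.78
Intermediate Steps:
J = -120305/10721 (J = -8 + (24242 + 10295)/(-18151 + 7430) = -8 + 34537/(-10721) = -8 + 34537*(-1/10721) = -8 - 34537/10721 = -120305/10721 ≈ -11.221)
w(t, K) = -5 + K
p = 205 (p = -(-5 - 200) = -1*(-205) = 205)
J + p = -120305/10721 + 205 = 2077500/10721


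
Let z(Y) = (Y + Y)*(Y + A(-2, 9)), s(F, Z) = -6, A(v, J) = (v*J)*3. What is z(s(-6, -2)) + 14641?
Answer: 15361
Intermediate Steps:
A(v, J) = 3*J*v (A(v, J) = (J*v)*3 = 3*J*v)
z(Y) = 2*Y*(-54 + Y) (z(Y) = (Y + Y)*(Y + 3*9*(-2)) = (2*Y)*(Y - 54) = (2*Y)*(-54 + Y) = 2*Y*(-54 + Y))
z(s(-6, -2)) + 14641 = 2*(-6)*(-54 - 6) + 14641 = 2*(-6)*(-60) + 14641 = 720 + 14641 = 15361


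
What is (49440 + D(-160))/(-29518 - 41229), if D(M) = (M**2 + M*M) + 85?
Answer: -100725/70747 ≈ -1.4237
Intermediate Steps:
D(M) = 85 + 2*M**2 (D(M) = (M**2 + M**2) + 85 = 2*M**2 + 85 = 85 + 2*M**2)
(49440 + D(-160))/(-29518 - 41229) = (49440 + (85 + 2*(-160)**2))/(-29518 - 41229) = (49440 + (85 + 2*25600))/(-70747) = (49440 + (85 + 51200))*(-1/70747) = (49440 + 51285)*(-1/70747) = 100725*(-1/70747) = -100725/70747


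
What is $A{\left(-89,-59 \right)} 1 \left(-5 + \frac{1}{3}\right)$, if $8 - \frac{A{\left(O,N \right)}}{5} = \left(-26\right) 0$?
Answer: $- \frac{560}{3} \approx -186.67$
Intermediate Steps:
$A{\left(O,N \right)} = 40$ ($A{\left(O,N \right)} = 40 - 5 \left(\left(-26\right) 0\right) = 40 - 0 = 40 + 0 = 40$)
$A{\left(-89,-59 \right)} 1 \left(-5 + \frac{1}{3}\right) = 40 \cdot 1 \left(-5 + \frac{1}{3}\right) = 40 \cdot 1 \left(- \frac{14}{3}\right) = 40 \left(- \frac{14}{3}\right) = - \frac{560}{3}$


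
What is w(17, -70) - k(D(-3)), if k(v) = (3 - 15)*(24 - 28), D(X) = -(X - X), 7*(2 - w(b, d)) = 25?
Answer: -347/7 ≈ -49.571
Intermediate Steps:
w(b, d) = -11/7 (w(b, d) = 2 - ⅐*25 = 2 - 25/7 = -11/7)
D(X) = 0 (D(X) = -1*0 = 0)
k(v) = 48 (k(v) = -12*(-4) = 48)
w(17, -70) - k(D(-3)) = -11/7 - 1*48 = -11/7 - 48 = -347/7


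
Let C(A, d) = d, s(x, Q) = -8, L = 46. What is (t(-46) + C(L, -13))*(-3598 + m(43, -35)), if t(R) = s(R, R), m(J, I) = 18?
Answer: 75180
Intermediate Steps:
t(R) = -8
(t(-46) + C(L, -13))*(-3598 + m(43, -35)) = (-8 - 13)*(-3598 + 18) = -21*(-3580) = 75180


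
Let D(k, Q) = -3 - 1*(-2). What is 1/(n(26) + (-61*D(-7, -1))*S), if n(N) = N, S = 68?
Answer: 1/4174 ≈ 0.00023958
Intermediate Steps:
D(k, Q) = -1 (D(k, Q) = -3 + 2 = -1)
1/(n(26) + (-61*D(-7, -1))*S) = 1/(26 - 61*(-1)*68) = 1/(26 + 61*68) = 1/(26 + 4148) = 1/4174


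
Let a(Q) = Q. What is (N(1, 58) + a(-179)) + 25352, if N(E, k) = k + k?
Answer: 25289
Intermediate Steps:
N(E, k) = 2*k
(N(1, 58) + a(-179)) + 25352 = (2*58 - 179) + 25352 = (116 - 179) + 25352 = -63 + 25352 = 25289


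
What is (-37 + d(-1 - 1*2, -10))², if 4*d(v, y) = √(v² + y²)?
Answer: (148 - √109)²/16 ≈ 1182.7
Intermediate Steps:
d(v, y) = √(v² + y²)/4
(-37 + d(-1 - 1*2, -10))² = (-37 + √((-1 - 1*2)² + (-10)²)/4)² = (-37 + √((-1 - 2)² + 100)/4)² = (-37 + √((-3)² + 100)/4)² = (-37 + √(9 + 100)/4)² = (-37 + √109/4)²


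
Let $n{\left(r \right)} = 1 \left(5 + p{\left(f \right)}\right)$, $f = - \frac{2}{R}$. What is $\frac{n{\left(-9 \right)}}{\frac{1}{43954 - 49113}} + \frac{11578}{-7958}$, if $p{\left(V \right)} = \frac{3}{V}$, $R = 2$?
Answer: $- \frac{41061111}{3979} \approx -10319.0$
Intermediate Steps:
$f = -1$ ($f = - \frac{2}{2} = \left(-2\right) \frac{1}{2} = -1$)
$n{\left(r \right)} = 2$ ($n{\left(r \right)} = 1 \left(5 + \frac{3}{-1}\right) = 1 \left(5 + 3 \left(-1\right)\right) = 1 \left(5 - 3\right) = 1 \cdot 2 = 2$)
$\frac{n{\left(-9 \right)}}{\frac{1}{43954 - 49113}} + \frac{11578}{-7958} = \frac{2}{\frac{1}{43954 - 49113}} + \frac{11578}{-7958} = \frac{2}{\frac{1}{-5159}} + 11578 \left(- \frac{1}{7958}\right) = \frac{2}{- \frac{1}{5159}} - \frac{5789}{3979} = 2 \left(-5159\right) - \frac{5789}{3979} = -10318 - \frac{5789}{3979} = - \frac{41061111}{3979}$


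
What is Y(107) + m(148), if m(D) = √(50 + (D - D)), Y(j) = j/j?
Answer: 1 + 5*√2 ≈ 8.0711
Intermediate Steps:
Y(j) = 1
m(D) = 5*√2 (m(D) = √(50 + 0) = √50 = 5*√2)
Y(107) + m(148) = 1 + 5*√2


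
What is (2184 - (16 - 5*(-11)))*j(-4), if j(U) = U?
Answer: -8452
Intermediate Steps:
(2184 - (16 - 5*(-11)))*j(-4) = (2184 - (16 - 5*(-11)))*(-4) = (2184 - (16 + 55))*(-4) = (2184 - 1*71)*(-4) = (2184 - 71)*(-4) = 2113*(-4) = -8452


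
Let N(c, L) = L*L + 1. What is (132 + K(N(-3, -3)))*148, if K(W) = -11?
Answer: 17908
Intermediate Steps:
N(c, L) = 1 + L**2 (N(c, L) = L**2 + 1 = 1 + L**2)
(132 + K(N(-3, -3)))*148 = (132 - 11)*148 = 121*148 = 17908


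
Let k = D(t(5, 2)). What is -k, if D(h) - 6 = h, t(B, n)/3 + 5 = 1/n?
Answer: 15/2 ≈ 7.5000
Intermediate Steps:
t(B, n) = -15 + 3/n
D(h) = 6 + h
k = -15/2 (k = 6 + (-15 + 3/2) = 6 - 27/2 = -15/2 ≈ -7.5000)
-k = -1*(-15/2) = 15/2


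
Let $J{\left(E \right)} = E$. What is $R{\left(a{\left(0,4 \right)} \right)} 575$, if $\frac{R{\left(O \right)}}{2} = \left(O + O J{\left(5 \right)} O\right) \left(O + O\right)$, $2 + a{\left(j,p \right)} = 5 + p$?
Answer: $4057200$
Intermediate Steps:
$a{\left(j,p \right)} = 3 + p$ ($a{\left(j,p \right)} = -2 + \left(5 + p\right) = 3 + p$)
$R{\left(O \right)} = 4 O \left(O + 5 O^{2}\right)$ ($R{\left(O \right)} = 2 \left(O + O 5 O\right) \left(O + O\right) = 2 \left(O + 5 O O\right) 2 O = 2 \left(O + 5 O^{2}\right) 2 O = 2 \cdot 2 O \left(O + 5 O^{2}\right) = 4 O \left(O + 5 O^{2}\right)$)
$R{\left(a{\left(0,4 \right)} \right)} 575 = \left(3 + 4\right)^{2} \left(4 + 20 \left(3 + 4\right)\right) 575 = 7^{2} \left(4 + 20 \cdot 7\right) 575 = 49 \left(4 + 140\right) 575 = 49 \cdot 144 \cdot 575 = 7056 \cdot 575 = 4057200$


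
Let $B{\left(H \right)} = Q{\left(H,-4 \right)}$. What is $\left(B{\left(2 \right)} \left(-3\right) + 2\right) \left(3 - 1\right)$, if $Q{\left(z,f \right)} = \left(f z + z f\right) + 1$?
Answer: $94$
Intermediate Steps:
$Q{\left(z,f \right)} = 1 + 2 f z$ ($Q{\left(z,f \right)} = \left(f z + f z\right) + 1 = 2 f z + 1 = 1 + 2 f z$)
$B{\left(H \right)} = 1 - 8 H$ ($B{\left(H \right)} = 1 + 2 \left(-4\right) H = 1 - 8 H$)
$\left(B{\left(2 \right)} \left(-3\right) + 2\right) \left(3 - 1\right) = \left(\left(1 - 16\right) \left(-3\right) + 2\right) \left(3 - 1\right) = \left(\left(1 - 16\right) \left(-3\right) + 2\right) 2 = \left(\left(-15\right) \left(-3\right) + 2\right) 2 = \left(45 + 2\right) 2 = 47 \cdot 2 = 94$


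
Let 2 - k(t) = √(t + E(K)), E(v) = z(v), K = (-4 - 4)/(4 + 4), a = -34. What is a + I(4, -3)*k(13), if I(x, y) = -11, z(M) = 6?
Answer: -56 + 11*√19 ≈ -8.0521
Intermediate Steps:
K = -1 (K = -8/8 = -8*⅛ = -1)
E(v) = 6
k(t) = 2 - √(6 + t) (k(t) = 2 - √(t + 6) = 2 - √(6 + t))
a + I(4, -3)*k(13) = -34 - 11*(2 - √(6 + 13)) = -34 - 11*(2 - √19) = -34 + (-22 + 11*√19) = -56 + 11*√19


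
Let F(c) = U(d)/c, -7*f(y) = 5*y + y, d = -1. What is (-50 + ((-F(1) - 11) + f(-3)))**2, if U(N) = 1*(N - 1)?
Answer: 156025/49 ≈ 3184.2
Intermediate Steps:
U(N) = -1 + N (U(N) = 1*(-1 + N) = -1 + N)
f(y) = -6*y/7 (f(y) = -(5*y + y)/7 = -6*y/7)
F(c) = -2/c (F(c) = (-1 - 1)/c = -2/c)
(-50 + ((-F(1) - 11) + f(-3)))**2 = (-50 + ((-(-2)/1 - 11) - 6/7*(-3)))**2 = (-50 + ((-(-2) - 11) + 18/7))**2 = (-50 + ((-1*(-2) - 11) + 18/7))**2 = (-50 + ((2 - 11) + 18/7))**2 = (-50 + (-9 + 18/7))**2 = (-50 - 45/7)**2 = (-395/7)**2 = 156025/49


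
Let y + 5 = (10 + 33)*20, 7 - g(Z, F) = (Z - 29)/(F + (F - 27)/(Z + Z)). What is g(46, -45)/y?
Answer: 7762/900315 ≈ 0.0086214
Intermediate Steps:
g(Z, F) = 7 - (-29 + Z)/(F + (-27 + F)/(2*Z)) (g(Z, F) = 7 - (Z - 29)/(F + (F - 27)/(Z + Z)) = 7 - (-29 + Z)/(F + (-27 + F)/((2*Z))) = 7 - (-29 + Z)/(F + (-27 + F)*(1/(2*Z))) = 7 - (-29 + Z)/(F + (-27 + F)/(2*Z)))
y = 855 (y = -5 + (10 + 33)*20 = -5 + 43*20 = -5 + 860 = 855)
g(46, -45)/y = ((-189 - 2*46² + 7*(-45) + 58*46 + 14*(-45)*46)/(-27 - 45 + 2*(-45)*46))/855 = ((-189 - 2*2116 - 315 + 2668 - 28980)/(-27 - 45 - 4140))*(1/855) = ((-189 - 4232 - 315 + 2668 - 28980)/(-4212))*(1/855) = -1/4212*(-31048)*(1/855) = (7762/1053)*(1/855) = 7762/900315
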